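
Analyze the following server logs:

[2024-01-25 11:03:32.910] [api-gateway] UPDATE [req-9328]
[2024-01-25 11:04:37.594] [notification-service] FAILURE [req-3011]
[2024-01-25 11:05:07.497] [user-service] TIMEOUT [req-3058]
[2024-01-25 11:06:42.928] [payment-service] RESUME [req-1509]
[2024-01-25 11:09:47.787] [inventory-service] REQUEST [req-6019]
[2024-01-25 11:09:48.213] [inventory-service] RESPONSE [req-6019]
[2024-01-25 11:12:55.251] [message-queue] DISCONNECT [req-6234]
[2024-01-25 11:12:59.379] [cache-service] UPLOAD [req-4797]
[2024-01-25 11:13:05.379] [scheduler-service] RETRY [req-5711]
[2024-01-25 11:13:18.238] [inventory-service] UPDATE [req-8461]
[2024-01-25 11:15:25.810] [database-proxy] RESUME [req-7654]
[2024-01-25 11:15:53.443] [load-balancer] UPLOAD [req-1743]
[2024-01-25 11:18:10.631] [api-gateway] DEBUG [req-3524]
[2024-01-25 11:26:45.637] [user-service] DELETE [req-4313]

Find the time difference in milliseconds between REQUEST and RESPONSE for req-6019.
426

To calculate latency:

1. Find REQUEST with id req-6019: 2024-01-25 11:09:47.787
2. Find RESPONSE with id req-6019: 2024-01-25 11:09:48.213
3. Latency: 2024-01-25 11:09:48.213 - 2024-01-25 11:09:47.787 = 426ms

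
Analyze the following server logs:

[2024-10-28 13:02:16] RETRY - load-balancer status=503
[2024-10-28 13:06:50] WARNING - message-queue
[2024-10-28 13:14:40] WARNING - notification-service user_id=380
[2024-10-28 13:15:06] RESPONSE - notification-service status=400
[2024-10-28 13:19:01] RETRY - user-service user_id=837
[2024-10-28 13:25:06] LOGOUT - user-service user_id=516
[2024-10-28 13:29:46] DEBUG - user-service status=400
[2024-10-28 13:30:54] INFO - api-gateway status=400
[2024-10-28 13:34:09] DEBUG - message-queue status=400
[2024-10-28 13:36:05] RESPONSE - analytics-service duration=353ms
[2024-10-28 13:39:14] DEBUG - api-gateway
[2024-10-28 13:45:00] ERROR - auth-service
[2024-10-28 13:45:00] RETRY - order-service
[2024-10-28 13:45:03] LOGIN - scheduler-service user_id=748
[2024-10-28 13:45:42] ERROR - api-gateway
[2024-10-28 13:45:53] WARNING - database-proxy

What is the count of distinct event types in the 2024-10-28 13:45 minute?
4

To count unique event types:

1. Filter events in the minute starting at 2024-10-28 13:45
2. Extract event types from matching entries
3. Count unique types: 4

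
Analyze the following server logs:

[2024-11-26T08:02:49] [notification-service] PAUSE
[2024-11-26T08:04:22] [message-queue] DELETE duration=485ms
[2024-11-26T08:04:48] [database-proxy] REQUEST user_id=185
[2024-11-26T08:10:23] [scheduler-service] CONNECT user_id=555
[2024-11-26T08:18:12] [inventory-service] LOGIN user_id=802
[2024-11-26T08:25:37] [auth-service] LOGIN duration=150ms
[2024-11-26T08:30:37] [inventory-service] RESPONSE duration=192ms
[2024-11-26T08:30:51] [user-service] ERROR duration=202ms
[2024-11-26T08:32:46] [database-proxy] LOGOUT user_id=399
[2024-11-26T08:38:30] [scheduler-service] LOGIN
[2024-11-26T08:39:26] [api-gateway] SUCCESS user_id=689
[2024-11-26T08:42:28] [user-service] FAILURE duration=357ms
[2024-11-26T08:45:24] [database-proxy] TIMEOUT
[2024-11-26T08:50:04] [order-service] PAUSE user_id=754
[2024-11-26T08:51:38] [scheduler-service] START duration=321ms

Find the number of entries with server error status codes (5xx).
0

To find matching entries:

1. Pattern to match: server error status codes (5xx)
2. Scan each log entry for the pattern
3. Count matches: 0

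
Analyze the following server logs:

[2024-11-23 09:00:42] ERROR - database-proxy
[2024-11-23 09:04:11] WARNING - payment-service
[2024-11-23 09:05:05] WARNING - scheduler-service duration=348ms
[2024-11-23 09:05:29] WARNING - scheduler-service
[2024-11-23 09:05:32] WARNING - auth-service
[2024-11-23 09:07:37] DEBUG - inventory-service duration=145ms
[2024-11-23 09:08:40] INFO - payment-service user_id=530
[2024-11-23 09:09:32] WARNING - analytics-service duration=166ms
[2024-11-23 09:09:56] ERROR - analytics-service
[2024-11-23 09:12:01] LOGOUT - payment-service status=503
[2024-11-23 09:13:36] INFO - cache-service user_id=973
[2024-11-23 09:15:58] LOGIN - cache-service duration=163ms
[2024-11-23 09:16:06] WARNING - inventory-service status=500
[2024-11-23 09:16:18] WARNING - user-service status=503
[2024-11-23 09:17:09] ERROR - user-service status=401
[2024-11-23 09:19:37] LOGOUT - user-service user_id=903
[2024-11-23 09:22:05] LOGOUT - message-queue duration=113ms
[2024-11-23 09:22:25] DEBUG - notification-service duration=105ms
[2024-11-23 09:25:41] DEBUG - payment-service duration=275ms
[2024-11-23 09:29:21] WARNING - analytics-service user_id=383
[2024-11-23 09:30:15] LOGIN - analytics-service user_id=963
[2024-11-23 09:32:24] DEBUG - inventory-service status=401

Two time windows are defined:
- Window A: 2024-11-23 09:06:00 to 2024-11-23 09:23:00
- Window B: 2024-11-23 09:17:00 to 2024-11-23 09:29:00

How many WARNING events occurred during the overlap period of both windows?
0

To find overlap events:

1. Window A: 2024-11-23 09:06:00 to 2024-11-23 09:23:00
2. Window B: 2024-11-23 09:17:00 to 2024-11-23 09:29:00
3. Overlap period: 2024-11-23 09:17:00 to 2024-11-23 09:23:00
4. Count WARNING events in overlap: 0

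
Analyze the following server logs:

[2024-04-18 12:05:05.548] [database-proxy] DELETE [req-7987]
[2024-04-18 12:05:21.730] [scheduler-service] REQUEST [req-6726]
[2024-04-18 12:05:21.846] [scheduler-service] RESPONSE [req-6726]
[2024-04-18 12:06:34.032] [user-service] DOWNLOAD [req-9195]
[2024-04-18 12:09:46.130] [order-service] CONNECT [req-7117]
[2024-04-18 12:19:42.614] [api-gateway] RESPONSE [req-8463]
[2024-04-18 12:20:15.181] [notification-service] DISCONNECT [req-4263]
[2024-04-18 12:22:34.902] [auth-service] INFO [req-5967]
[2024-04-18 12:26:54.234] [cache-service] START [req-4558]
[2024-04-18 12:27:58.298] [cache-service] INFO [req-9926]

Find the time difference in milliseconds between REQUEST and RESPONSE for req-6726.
116

To calculate latency:

1. Find REQUEST with id req-6726: 2024-04-18 12:05:21.730
2. Find RESPONSE with id req-6726: 2024-04-18 12:05:21.846
3. Latency: 2024-04-18 12:05:21.846 - 2024-04-18 12:05:21.730 = 116ms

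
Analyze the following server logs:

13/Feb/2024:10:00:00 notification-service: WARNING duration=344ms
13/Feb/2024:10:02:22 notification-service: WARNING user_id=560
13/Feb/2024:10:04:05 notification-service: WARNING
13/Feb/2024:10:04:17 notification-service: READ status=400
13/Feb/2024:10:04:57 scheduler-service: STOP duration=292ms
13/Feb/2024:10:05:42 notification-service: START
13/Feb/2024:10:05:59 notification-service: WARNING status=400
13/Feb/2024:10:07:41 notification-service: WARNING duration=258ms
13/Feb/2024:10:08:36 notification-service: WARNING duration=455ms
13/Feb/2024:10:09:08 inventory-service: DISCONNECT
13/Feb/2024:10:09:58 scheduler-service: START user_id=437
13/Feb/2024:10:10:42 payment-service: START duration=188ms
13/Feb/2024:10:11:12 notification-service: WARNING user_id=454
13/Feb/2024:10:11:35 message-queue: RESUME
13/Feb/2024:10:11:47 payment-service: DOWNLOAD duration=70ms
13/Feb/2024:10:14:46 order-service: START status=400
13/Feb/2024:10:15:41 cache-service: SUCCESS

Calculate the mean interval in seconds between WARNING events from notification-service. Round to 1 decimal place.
112.0

To calculate average interval:

1. Find all WARNING events for notification-service in order
2. Calculate time gaps between consecutive events
3. Compute mean of gaps: 672 / 6 = 112.0 seconds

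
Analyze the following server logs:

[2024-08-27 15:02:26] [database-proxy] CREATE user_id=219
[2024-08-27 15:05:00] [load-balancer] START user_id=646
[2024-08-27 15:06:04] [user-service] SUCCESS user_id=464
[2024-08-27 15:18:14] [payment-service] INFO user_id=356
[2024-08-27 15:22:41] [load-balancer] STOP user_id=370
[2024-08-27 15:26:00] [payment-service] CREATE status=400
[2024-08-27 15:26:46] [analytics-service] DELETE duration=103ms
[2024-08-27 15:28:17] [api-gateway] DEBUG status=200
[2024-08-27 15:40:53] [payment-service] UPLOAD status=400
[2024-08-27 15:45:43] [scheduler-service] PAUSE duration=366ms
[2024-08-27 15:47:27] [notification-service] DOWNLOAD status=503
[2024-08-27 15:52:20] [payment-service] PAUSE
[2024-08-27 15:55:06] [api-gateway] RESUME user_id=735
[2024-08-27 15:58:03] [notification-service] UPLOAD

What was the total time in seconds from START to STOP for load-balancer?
1061

To calculate state duration:

1. Find START event for load-balancer: 2024-08-27 15:05:00
2. Find STOP event for load-balancer: 2024-08-27 15:22:41
3. Calculate duration: 2024-08-27 15:22:41 - 2024-08-27 15:05:00 = 1061 seconds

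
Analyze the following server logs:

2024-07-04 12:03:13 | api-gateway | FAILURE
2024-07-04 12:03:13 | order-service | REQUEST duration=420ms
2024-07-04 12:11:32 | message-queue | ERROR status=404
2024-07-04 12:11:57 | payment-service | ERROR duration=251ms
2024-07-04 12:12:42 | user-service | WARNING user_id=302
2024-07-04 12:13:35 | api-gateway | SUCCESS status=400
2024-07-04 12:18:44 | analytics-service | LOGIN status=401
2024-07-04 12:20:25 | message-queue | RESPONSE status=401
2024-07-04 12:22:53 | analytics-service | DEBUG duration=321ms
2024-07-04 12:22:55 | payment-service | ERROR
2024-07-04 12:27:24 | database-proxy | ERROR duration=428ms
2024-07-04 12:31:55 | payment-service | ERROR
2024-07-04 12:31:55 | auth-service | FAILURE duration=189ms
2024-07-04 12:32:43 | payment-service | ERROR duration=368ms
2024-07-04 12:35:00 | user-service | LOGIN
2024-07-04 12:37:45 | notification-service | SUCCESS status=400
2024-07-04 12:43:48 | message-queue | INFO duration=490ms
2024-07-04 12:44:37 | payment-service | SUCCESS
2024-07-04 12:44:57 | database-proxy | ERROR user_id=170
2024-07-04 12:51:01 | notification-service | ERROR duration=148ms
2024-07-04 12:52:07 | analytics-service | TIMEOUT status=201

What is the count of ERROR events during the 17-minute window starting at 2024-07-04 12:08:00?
3

To count events in the time window:

1. Window boundaries: 2024-07-04 12:08:00 to 2024-07-04 12:25:00
2. Filter for ERROR events within this window
3. Count matching events: 3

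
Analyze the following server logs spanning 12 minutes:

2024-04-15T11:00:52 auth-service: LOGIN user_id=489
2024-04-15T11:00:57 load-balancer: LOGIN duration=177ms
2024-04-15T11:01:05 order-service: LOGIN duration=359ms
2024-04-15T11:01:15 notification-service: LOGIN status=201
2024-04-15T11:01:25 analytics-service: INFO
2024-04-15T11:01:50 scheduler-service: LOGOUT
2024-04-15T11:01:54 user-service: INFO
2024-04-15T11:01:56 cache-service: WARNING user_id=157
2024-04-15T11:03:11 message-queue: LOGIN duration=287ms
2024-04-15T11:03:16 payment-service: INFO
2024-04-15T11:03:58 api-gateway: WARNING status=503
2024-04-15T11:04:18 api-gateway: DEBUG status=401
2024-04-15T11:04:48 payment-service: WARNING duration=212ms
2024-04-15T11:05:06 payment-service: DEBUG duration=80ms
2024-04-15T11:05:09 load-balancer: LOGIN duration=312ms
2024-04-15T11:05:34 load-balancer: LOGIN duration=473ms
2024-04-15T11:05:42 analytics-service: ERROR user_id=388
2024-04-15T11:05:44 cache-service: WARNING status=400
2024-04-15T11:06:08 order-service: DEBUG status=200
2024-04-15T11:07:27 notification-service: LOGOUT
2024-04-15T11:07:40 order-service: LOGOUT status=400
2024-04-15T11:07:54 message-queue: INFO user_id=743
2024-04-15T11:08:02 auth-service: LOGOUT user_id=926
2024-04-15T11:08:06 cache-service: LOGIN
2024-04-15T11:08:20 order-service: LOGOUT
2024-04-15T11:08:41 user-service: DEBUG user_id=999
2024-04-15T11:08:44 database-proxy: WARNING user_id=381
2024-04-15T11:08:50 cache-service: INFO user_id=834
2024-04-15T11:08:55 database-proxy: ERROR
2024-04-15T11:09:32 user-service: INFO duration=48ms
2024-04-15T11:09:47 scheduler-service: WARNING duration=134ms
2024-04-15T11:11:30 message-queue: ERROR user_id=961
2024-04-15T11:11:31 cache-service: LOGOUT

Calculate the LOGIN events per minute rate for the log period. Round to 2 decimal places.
0.67

To calculate the rate:

1. Count total LOGIN events: 8
2. Total time period: 12 minutes
3. Rate = 8 / 12 = 0.67 events per minute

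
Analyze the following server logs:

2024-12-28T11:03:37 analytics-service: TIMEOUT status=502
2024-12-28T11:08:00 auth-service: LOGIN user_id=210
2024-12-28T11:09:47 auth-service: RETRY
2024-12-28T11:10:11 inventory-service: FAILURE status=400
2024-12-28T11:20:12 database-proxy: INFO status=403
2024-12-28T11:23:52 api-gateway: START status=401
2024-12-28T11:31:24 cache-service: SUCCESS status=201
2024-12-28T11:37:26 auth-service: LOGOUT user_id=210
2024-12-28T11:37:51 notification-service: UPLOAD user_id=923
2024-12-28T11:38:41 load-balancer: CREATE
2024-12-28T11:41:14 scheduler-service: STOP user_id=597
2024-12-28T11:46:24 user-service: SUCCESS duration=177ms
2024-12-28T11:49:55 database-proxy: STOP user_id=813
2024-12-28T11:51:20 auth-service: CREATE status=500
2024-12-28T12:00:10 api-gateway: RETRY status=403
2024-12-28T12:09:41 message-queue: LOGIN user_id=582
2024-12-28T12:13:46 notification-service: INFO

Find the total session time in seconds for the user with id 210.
1766

To calculate session duration:

1. Find LOGIN event for user_id=210: 2024-12-28T11:08:00
2. Find LOGOUT event for user_id=210: 2024-12-28T11:37:26
3. Session duration: 2024-12-28T11:37:26 - 2024-12-28T11:08:00 = 1766 seconds (29 minutes)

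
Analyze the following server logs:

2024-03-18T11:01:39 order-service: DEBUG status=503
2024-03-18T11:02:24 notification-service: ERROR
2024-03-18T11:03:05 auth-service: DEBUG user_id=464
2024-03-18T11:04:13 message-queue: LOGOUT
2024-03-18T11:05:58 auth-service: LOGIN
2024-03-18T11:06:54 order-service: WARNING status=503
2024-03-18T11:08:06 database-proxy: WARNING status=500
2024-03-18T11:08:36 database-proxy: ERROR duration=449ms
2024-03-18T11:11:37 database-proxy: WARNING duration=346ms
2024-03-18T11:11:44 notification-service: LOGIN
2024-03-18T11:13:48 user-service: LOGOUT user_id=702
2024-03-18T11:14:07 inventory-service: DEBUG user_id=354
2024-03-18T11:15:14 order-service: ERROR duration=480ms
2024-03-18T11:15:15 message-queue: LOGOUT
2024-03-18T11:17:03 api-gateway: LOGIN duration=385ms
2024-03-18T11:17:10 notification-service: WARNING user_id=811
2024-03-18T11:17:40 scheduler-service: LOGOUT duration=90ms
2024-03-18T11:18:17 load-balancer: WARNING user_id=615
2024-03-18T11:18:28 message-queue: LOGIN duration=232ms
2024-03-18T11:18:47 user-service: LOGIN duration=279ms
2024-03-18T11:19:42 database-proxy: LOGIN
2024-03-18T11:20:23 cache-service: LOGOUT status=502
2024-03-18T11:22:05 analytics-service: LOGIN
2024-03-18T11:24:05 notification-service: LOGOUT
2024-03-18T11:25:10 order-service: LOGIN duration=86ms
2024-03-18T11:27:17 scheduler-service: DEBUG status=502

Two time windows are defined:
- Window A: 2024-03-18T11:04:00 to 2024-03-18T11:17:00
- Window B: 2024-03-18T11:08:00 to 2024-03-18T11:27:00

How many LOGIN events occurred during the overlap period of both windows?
1

To find overlap events:

1. Window A: 2024-03-18T11:04:00 to 2024-03-18T11:17:00
2. Window B: 2024-03-18T11:08:00 to 2024-03-18T11:27:00
3. Overlap period: 2024-03-18T11:08:00 to 2024-03-18T11:17:00
4. Count LOGIN events in overlap: 1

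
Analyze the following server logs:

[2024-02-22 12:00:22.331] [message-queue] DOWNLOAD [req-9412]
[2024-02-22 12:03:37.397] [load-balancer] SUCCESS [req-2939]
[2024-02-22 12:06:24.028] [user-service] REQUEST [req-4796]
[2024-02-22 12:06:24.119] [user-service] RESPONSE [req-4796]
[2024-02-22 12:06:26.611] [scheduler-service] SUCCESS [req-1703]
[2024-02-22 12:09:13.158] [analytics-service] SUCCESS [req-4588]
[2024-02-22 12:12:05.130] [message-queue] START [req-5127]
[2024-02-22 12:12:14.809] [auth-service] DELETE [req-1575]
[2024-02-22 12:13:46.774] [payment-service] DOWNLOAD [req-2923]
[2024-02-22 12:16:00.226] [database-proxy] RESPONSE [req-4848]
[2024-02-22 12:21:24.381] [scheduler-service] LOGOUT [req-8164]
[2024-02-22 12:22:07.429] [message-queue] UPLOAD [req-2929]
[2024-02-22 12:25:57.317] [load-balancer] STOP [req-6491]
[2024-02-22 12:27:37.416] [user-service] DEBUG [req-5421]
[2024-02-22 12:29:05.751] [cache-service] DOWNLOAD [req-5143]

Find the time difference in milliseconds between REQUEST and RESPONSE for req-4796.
91

To calculate latency:

1. Find REQUEST with id req-4796: 2024-02-22 12:06:24.028
2. Find RESPONSE with id req-4796: 2024-02-22 12:06:24.119
3. Latency: 2024-02-22 12:06:24.119 - 2024-02-22 12:06:24.028 = 91ms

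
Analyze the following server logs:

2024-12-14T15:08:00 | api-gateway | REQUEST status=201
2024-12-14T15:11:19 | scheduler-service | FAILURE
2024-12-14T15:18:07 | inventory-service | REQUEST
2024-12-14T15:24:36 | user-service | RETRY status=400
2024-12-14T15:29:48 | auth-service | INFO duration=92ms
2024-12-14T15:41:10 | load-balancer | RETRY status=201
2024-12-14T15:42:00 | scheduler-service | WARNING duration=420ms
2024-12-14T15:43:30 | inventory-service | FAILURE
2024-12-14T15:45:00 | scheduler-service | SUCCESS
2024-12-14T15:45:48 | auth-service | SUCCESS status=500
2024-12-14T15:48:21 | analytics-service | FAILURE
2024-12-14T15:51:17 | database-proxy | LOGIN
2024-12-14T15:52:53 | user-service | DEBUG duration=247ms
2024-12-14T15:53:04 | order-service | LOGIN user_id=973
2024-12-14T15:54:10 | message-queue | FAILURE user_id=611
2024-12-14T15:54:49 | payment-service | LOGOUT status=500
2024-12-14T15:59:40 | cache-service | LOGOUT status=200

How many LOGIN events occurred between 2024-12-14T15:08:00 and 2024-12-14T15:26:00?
0

To count events in the time window:

1. Window boundaries: 2024-12-14T15:08:00 to 2024-12-14T15:26:00
2. Filter for LOGIN events within this window
3. Count matching events: 0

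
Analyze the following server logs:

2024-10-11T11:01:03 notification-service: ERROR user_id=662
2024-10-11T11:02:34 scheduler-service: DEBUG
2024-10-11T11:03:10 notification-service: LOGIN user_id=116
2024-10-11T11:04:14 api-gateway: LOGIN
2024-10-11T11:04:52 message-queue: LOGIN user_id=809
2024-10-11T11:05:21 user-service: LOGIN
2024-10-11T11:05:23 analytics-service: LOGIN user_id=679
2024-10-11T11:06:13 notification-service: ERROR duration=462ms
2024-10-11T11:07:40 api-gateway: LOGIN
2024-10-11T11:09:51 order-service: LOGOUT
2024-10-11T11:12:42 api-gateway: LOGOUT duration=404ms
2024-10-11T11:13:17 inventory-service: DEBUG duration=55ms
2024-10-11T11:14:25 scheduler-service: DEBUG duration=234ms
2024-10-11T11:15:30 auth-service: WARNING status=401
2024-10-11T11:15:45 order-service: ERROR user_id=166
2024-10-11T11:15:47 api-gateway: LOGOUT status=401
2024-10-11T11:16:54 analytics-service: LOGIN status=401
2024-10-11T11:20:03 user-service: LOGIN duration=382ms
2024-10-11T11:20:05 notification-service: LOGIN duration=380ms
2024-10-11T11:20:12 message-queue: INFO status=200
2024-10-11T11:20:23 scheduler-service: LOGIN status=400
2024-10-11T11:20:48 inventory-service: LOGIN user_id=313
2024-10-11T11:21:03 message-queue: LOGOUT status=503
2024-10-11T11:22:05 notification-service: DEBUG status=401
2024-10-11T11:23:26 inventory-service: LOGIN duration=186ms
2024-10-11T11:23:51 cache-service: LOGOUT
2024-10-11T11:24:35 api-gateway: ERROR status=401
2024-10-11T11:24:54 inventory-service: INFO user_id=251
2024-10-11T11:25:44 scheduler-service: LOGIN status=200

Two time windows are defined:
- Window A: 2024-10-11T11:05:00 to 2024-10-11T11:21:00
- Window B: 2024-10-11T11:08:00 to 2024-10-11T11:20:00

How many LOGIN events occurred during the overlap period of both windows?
1

To find overlap events:

1. Window A: 2024-10-11T11:05:00 to 2024-10-11T11:21:00
2. Window B: 2024-10-11T11:08:00 to 2024-10-11T11:20:00
3. Overlap period: 2024-10-11T11:08:00 to 2024-10-11T11:20:00
4. Count LOGIN events in overlap: 1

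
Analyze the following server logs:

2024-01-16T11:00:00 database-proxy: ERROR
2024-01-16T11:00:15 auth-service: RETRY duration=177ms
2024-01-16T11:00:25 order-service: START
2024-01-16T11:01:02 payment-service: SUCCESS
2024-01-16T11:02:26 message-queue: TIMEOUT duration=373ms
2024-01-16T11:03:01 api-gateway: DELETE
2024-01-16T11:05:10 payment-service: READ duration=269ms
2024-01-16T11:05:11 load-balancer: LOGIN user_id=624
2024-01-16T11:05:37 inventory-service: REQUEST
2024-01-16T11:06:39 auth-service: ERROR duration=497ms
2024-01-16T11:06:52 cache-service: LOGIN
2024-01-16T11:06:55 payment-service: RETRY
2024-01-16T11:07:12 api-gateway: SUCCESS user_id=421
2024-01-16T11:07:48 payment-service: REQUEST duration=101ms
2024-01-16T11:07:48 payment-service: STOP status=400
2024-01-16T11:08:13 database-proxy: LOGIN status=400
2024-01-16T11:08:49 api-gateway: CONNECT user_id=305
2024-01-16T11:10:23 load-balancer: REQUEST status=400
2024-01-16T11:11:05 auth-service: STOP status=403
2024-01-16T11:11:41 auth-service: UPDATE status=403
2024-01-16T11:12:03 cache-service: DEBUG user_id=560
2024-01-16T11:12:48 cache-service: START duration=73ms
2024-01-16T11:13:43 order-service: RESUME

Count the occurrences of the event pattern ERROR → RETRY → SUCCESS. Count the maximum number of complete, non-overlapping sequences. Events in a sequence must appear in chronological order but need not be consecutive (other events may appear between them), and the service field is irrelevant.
2

To count sequences:

1. Look for pattern: ERROR → RETRY → SUCCESS
2. Greedily scan the log in chronological order, matching each sequence element in turn (ignoring service)
3. Each time the full pattern completes, increment the count and restart matching from the next event
4. Complete non-overlapping sequences found: 2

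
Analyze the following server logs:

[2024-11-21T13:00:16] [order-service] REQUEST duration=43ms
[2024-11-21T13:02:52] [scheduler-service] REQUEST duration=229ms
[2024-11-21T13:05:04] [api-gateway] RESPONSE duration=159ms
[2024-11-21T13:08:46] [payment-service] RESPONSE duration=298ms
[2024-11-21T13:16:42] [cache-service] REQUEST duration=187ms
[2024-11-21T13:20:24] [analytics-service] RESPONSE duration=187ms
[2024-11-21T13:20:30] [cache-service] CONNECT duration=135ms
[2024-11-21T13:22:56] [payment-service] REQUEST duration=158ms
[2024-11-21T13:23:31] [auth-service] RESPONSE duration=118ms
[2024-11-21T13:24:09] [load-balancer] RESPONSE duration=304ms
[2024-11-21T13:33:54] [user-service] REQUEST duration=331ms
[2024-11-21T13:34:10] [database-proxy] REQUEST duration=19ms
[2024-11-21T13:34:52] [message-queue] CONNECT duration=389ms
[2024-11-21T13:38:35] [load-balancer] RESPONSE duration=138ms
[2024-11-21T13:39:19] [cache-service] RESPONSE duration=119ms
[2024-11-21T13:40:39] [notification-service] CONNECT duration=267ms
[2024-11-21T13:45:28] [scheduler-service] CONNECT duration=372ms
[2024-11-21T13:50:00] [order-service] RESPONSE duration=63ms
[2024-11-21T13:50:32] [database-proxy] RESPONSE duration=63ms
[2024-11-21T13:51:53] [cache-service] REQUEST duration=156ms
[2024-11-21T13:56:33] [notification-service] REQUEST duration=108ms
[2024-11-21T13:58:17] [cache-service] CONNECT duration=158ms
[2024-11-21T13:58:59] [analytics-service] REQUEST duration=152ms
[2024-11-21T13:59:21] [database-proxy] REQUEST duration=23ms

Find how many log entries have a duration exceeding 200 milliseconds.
7

To count timeouts:

1. Threshold: 200ms
2. Extract duration from each log entry
3. Count entries where duration > 200
4. Timeout count: 7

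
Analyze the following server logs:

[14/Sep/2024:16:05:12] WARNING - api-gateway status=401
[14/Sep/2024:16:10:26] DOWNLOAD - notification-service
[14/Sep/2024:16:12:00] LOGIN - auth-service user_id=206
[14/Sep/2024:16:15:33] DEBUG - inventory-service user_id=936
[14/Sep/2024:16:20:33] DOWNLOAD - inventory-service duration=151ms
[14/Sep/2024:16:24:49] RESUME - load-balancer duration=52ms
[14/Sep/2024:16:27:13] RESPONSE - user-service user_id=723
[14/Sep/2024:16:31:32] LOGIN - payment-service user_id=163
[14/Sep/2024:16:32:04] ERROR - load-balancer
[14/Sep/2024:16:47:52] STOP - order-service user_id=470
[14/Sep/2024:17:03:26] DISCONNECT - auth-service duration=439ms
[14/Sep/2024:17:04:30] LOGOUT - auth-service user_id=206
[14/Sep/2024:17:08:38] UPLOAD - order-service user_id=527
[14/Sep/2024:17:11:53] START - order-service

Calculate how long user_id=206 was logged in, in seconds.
3150

To calculate session duration:

1. Find LOGIN event for user_id=206: 14/Sep/2024:16:12:00
2. Find LOGOUT event for user_id=206: 14/Sep/2024:17:04:30
3. Session duration: 14/Sep/2024:17:04:30 - 14/Sep/2024:16:12:00 = 3150 seconds (52 minutes)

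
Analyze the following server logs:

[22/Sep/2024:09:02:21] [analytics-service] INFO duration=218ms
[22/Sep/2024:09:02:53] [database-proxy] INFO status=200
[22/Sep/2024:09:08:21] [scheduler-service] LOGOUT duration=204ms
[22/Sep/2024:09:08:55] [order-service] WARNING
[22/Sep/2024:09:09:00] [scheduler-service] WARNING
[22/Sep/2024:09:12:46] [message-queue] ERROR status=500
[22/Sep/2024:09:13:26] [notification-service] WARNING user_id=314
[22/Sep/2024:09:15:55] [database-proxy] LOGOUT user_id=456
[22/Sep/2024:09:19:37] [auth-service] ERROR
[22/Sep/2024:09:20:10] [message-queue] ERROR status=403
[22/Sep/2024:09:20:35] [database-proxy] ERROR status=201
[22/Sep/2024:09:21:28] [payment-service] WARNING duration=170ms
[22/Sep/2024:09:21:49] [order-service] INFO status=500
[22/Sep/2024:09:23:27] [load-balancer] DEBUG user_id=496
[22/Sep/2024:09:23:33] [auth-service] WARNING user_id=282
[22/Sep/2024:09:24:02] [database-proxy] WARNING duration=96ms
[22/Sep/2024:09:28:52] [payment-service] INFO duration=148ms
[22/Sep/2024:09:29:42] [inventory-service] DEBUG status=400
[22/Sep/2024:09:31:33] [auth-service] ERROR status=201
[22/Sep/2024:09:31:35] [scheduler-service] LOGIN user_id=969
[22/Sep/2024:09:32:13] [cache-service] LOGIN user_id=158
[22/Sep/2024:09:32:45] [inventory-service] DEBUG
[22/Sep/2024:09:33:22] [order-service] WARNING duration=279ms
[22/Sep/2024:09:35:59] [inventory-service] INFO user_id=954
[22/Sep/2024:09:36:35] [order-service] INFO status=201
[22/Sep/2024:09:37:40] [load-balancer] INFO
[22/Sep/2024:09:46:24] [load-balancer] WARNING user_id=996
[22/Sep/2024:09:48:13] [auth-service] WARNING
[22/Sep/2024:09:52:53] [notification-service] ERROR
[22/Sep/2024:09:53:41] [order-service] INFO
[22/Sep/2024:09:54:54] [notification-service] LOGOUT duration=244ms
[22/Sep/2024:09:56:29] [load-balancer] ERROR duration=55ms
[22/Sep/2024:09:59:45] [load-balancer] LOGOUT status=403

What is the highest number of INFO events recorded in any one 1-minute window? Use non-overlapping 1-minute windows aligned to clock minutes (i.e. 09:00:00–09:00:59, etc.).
2

To find the burst window:

1. Divide the log period into non-overlapping 1-minute windows starting at 09:00
2. Count INFO events in each window
3. Find the window with maximum count
4. Maximum events in a window: 2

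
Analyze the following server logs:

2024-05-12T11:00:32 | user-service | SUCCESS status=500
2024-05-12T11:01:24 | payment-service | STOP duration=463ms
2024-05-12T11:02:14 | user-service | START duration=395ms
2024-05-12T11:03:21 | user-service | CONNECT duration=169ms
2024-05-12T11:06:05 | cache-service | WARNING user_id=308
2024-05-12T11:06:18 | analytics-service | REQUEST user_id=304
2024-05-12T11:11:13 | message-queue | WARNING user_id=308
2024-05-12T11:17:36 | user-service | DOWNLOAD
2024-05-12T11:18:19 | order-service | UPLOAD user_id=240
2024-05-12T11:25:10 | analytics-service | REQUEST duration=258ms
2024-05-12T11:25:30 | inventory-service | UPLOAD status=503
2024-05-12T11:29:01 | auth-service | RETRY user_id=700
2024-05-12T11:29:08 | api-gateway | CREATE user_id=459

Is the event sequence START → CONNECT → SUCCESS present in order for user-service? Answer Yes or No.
No

To verify sequence order:

1. Find all events in sequence START → CONNECT → SUCCESS for user-service
2. Extract their timestamps
3. Check if timestamps are in ascending order
4. Result: No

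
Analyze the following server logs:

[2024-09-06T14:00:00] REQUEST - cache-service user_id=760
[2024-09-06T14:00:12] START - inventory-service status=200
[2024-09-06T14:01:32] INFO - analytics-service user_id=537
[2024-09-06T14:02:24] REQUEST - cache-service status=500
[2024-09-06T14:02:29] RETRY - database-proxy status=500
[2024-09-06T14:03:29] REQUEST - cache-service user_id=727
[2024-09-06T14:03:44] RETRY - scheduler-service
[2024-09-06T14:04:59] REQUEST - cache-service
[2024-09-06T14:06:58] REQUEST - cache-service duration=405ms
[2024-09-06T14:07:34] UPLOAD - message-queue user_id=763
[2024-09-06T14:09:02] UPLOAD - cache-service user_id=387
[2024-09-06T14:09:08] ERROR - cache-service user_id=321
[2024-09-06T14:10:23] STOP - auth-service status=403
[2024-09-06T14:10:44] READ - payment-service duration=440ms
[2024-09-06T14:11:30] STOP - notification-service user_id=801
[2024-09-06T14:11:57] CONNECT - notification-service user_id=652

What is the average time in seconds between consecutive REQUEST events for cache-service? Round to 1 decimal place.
104.5

To calculate average interval:

1. Find all REQUEST events for cache-service in order
2. Calculate time gaps between consecutive events
3. Compute mean of gaps: 418 / 4 = 104.5 seconds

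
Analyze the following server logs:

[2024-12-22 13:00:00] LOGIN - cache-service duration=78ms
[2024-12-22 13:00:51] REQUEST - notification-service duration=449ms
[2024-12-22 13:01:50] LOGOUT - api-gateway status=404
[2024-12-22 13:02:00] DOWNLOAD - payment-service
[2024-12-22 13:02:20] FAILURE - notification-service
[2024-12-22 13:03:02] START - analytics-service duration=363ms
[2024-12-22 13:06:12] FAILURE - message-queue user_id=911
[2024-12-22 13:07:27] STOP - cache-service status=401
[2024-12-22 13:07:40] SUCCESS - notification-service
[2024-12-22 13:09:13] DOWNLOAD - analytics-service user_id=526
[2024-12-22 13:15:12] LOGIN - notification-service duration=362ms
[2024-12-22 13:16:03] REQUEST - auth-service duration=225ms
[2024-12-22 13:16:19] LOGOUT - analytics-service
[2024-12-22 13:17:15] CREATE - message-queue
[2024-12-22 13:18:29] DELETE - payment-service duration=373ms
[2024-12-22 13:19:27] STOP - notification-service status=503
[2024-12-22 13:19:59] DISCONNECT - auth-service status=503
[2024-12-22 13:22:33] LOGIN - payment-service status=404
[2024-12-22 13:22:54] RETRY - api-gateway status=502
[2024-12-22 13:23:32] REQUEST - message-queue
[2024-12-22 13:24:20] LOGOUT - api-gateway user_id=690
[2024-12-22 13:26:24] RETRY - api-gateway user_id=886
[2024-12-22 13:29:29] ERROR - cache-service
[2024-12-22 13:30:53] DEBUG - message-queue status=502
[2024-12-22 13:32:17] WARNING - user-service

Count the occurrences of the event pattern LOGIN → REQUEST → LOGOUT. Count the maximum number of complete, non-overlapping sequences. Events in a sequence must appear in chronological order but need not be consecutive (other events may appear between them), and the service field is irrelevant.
3

To count sequences:

1. Look for pattern: LOGIN → REQUEST → LOGOUT
2. Greedily scan the log in chronological order, matching each sequence element in turn (ignoring service)
3. Each time the full pattern completes, increment the count and restart matching from the next event
4. Complete non-overlapping sequences found: 3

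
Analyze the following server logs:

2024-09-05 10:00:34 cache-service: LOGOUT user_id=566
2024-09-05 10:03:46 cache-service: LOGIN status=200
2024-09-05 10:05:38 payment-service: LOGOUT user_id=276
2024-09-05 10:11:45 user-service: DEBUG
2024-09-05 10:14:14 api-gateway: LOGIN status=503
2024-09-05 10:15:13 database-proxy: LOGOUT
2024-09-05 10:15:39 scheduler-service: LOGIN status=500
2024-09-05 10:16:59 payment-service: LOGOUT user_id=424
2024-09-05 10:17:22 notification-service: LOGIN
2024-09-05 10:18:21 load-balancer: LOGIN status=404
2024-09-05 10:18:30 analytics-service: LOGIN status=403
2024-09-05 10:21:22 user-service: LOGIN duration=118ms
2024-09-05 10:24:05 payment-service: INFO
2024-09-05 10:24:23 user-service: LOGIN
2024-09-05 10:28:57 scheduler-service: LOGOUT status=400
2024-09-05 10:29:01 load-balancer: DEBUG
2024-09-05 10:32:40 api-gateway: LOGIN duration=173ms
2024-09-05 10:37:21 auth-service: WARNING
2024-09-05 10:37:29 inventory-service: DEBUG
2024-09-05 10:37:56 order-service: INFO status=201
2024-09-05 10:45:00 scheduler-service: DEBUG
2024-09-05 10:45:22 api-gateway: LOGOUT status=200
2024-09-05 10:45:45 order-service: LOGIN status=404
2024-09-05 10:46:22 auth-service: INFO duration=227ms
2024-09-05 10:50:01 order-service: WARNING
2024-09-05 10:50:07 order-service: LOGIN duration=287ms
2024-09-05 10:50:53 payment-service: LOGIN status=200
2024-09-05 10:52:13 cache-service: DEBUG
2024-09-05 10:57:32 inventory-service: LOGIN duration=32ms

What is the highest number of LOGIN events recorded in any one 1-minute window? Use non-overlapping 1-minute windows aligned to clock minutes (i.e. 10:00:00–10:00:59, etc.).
2

To find the burst window:

1. Divide the log period into non-overlapping 1-minute windows starting at 10:00
2. Count LOGIN events in each window
3. Find the window with maximum count
4. Maximum events in a window: 2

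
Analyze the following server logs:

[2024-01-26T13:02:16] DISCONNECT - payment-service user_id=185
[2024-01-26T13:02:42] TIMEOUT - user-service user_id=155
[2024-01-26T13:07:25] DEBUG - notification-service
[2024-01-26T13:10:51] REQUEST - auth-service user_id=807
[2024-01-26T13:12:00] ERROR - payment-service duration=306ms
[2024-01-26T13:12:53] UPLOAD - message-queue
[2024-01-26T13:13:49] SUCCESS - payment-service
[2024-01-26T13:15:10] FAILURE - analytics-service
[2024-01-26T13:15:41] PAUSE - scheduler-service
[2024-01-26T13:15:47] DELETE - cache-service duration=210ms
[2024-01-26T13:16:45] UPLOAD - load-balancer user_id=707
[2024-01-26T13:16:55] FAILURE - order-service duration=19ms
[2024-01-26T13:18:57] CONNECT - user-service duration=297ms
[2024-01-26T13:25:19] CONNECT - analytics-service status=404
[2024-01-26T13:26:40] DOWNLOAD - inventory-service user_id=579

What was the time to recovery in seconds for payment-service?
109

To calculate recovery time:

1. Find ERROR event for payment-service: 2024-01-26T13:12:00
2. Find next SUCCESS event for payment-service: 2024-01-26T13:13:49
3. Recovery time: 2024-01-26T13:13:49 - 2024-01-26T13:12:00 = 109 seconds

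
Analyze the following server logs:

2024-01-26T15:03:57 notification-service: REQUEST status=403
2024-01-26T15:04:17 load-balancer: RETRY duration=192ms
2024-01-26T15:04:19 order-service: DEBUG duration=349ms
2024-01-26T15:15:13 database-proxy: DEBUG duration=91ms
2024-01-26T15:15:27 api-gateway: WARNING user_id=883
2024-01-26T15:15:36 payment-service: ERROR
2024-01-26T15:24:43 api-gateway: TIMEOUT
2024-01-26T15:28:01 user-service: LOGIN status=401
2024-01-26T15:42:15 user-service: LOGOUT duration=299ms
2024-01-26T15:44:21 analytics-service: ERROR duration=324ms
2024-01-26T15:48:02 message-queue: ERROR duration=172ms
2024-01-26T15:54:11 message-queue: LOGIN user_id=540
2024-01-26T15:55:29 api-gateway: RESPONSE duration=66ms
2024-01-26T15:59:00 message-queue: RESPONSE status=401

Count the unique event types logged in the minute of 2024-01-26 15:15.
3

To count unique event types:

1. Filter events in the minute starting at 2024-01-26 15:15
2. Extract event types from matching entries
3. Count unique types: 3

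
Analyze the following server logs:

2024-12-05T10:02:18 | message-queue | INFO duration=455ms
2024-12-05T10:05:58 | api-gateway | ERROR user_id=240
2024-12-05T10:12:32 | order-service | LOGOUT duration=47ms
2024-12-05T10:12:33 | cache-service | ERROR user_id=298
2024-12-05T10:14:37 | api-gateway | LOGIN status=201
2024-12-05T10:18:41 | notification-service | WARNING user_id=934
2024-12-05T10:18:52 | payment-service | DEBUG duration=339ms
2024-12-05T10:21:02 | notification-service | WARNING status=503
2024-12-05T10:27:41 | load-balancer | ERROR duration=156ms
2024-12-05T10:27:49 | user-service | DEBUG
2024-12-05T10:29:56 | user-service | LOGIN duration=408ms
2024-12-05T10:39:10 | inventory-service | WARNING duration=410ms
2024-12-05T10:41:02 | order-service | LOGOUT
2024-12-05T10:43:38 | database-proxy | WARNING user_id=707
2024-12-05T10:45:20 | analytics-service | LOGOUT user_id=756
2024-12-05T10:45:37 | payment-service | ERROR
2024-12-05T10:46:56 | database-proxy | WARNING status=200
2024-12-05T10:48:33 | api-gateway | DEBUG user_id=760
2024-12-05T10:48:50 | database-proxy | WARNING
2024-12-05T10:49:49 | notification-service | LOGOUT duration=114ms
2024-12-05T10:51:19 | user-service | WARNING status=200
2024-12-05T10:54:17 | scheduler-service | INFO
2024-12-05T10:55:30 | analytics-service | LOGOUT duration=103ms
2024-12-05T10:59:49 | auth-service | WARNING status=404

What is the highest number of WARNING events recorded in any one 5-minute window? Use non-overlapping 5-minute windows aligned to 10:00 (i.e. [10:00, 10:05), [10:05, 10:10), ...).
2

To find the burst window:

1. Divide the log period into non-overlapping 5-minute windows starting at 10:00
2. Count WARNING events in each window
3. Find the window with maximum count
4. Maximum events in a window: 2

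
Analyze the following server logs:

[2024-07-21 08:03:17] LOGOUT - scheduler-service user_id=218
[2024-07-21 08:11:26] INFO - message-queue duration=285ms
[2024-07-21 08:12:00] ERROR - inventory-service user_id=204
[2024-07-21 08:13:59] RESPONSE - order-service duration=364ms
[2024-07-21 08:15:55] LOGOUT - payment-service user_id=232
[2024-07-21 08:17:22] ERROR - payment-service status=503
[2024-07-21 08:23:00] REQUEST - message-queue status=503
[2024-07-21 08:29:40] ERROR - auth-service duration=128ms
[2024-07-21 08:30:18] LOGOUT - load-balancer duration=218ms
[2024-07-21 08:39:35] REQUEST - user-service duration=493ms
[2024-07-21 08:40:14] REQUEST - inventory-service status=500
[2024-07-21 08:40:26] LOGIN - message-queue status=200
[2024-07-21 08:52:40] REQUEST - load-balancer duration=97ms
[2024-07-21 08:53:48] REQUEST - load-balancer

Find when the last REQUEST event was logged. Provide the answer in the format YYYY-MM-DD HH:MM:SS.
2024-07-21 08:53:48

To find the last event:

1. Filter for all REQUEST events
2. Sort by timestamp
3. Select the last one
4. Timestamp: 2024-07-21 08:53:48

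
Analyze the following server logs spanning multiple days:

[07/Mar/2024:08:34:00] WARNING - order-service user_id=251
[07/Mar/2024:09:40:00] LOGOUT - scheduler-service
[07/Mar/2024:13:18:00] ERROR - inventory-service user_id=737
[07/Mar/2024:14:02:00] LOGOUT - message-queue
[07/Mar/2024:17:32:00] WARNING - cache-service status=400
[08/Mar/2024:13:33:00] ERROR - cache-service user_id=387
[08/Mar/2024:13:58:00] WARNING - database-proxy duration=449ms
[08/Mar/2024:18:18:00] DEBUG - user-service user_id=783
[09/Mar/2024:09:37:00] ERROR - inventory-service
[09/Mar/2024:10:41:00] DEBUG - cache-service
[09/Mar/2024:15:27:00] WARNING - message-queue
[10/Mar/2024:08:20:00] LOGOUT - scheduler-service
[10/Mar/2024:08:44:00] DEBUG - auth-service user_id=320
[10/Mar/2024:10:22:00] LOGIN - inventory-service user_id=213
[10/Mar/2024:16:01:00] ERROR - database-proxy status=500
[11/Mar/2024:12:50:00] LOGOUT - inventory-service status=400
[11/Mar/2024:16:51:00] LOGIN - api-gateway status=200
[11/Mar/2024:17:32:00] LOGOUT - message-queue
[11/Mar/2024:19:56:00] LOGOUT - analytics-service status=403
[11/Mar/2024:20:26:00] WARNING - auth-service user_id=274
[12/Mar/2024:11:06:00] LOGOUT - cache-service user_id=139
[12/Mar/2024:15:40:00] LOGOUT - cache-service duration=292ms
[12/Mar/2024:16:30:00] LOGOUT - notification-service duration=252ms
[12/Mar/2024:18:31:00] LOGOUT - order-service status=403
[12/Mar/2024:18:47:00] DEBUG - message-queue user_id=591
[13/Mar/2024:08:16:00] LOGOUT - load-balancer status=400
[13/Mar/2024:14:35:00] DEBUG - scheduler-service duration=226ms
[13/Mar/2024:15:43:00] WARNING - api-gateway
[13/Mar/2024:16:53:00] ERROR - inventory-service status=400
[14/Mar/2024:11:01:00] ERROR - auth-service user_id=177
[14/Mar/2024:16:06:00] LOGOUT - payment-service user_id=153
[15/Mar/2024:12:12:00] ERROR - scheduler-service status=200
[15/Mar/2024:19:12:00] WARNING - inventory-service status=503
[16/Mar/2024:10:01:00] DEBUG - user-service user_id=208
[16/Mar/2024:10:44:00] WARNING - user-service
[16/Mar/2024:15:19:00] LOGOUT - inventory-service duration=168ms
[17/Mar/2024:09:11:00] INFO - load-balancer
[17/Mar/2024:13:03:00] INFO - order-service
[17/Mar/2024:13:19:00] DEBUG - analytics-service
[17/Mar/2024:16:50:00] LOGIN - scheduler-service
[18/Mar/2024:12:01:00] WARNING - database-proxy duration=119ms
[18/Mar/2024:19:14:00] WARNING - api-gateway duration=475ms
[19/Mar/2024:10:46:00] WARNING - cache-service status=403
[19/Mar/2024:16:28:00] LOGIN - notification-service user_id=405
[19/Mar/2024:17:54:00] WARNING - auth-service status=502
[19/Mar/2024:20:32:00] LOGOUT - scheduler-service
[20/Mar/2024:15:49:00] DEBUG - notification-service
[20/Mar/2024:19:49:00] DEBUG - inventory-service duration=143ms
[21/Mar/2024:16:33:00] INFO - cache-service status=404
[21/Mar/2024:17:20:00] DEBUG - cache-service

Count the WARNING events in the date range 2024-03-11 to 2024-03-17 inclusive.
4

To filter by date range:

1. Date range: 2024-03-11 through 2024-03-17, both dates inclusive
2. Filter for WARNING events whose date falls in this range
3. Count matching events: 4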